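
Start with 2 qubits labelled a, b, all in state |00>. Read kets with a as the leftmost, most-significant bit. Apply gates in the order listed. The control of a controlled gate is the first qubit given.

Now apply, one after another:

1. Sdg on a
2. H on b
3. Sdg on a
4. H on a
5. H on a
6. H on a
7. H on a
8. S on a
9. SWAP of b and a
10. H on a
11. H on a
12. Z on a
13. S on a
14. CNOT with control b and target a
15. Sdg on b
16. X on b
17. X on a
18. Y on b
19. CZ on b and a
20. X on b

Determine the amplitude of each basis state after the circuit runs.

The final amplitudes are 0 on |00>, -sqrt(2)/2 on |01>, 0 on |10>, -sqrt(2)*I/2 on |11>. Key observation: steps 3-8 multiply out to the identity, so the circuit reduces to the remaining gates.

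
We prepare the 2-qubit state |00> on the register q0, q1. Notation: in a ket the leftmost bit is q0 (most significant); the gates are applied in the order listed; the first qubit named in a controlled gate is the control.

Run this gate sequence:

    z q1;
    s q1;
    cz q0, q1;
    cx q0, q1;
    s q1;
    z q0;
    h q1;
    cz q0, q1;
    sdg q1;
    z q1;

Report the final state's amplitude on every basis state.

The final amplitudes are sqrt(2)/2 on |00>, sqrt(2)*I/2 on |01>, 0 on |10>, 0 on |11>.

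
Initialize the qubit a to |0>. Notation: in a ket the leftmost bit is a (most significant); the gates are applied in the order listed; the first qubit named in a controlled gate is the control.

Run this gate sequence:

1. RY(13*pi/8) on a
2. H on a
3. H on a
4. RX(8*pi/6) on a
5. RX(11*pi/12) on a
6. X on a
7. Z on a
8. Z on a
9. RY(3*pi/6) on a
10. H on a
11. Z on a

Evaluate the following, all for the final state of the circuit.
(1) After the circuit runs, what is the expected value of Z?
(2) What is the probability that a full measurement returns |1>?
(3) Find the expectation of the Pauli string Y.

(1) The expectation value of Z is -sqrt(4 - 2*sqrt(2))/4.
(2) A full measurement returns |1> with probability sqrt(4 - 2*sqrt(2))/8 + 1/2.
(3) In the final state, Y has expectation -2*sqrt(1/2 - sqrt(2)/4)*sqrt(sqrt(2)/4 + 1/2)*sin(3*pi/16)**2 + 2*sqrt(1/2 - sqrt(2)/4)*sqrt(sqrt(2)/4 + 1/2)*cos(3*pi/16)**2.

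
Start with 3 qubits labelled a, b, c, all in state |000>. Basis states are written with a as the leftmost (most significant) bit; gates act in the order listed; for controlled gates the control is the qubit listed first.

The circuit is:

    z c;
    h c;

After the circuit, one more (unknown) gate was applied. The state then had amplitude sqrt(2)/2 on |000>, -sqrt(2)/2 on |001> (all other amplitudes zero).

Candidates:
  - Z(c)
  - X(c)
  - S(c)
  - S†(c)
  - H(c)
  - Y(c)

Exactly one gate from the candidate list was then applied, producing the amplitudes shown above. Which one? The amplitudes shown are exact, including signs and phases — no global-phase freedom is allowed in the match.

The applied gate was Z(c).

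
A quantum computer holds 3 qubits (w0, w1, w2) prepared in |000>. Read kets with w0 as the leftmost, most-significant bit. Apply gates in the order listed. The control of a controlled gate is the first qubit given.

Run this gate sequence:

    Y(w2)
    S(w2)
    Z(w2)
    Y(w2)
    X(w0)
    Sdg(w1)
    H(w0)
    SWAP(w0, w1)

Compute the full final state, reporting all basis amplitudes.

The resulting statevector has amplitude -sqrt(2)*I/2 on |000>, sqrt(2)*I/2 on |010>, and 0 on every other basis state.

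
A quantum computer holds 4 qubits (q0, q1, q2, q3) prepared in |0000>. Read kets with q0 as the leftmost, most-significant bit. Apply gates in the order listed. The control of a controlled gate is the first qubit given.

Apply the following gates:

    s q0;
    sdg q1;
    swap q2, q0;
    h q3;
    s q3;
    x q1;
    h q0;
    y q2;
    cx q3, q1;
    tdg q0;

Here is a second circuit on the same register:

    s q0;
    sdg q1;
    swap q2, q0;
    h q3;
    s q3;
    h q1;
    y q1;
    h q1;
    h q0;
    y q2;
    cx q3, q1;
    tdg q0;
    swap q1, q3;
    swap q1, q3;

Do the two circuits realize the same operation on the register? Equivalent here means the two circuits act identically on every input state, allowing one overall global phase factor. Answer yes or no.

No, they are not equivalent — no single phase factor reconciles the two unitaries.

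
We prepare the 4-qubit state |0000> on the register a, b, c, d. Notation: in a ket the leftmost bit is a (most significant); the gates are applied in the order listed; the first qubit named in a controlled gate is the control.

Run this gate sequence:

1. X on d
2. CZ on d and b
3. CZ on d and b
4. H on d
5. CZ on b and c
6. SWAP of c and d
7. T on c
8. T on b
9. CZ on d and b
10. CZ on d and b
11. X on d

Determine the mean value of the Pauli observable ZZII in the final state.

In the final state, ZZII has expectation 1.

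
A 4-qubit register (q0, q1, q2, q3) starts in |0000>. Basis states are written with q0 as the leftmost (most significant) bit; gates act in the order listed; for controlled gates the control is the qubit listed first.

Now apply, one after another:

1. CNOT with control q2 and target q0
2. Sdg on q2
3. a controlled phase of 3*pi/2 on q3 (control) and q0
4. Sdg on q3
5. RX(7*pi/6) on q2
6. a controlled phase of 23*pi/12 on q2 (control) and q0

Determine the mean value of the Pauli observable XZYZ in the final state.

The observable XZYZ averages to 0.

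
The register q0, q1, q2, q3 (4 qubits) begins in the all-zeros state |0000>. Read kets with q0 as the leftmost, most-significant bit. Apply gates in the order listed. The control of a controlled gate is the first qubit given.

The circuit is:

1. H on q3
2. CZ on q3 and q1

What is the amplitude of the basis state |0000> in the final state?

The final state's coefficient on |0000> equals sqrt(2)/2.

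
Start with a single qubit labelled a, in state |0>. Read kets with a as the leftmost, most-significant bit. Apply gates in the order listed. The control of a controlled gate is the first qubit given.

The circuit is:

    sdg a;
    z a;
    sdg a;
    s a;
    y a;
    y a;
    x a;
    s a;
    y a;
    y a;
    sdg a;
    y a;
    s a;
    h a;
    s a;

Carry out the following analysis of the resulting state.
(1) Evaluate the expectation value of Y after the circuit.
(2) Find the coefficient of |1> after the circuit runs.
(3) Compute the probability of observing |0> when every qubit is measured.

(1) In the final state, Y has expectation 1.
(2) |1> carries amplitude sqrt(2)/2 in the final state.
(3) A full measurement returns |0> with probability 1/2.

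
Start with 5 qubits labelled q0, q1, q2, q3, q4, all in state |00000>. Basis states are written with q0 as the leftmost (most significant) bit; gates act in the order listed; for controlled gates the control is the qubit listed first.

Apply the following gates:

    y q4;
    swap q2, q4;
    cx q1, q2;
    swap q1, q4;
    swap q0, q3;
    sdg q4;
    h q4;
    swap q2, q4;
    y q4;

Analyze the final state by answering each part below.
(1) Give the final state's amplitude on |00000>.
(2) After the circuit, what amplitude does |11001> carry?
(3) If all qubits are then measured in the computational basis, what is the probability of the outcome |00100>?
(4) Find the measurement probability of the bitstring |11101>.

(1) The amplitude on |00000> is sqrt(2)/2.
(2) The amplitude on |11001> is 0.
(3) A full measurement returns |00100> with probability 1/2.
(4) The probability of measuring |11101> is 0.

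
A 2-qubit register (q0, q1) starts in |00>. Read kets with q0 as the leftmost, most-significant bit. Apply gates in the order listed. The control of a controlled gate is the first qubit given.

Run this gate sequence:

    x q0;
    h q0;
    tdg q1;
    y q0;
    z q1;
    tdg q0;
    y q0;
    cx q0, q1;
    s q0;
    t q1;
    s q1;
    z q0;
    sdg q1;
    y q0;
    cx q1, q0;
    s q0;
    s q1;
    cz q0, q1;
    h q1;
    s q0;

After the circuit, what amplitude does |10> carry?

|10> carries amplitude -sqrt(2)/2 in the final state.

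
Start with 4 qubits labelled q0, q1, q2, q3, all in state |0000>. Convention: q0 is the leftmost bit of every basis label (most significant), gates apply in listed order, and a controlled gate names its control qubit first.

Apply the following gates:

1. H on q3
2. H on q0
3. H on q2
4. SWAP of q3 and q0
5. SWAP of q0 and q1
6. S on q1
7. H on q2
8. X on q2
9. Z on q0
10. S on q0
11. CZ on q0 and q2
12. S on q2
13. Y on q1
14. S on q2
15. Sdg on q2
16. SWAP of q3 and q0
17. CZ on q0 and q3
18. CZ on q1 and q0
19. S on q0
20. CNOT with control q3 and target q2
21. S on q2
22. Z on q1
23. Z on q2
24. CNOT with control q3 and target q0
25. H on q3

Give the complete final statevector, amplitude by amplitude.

After the circuit, the state carries amplitude 0 on |0000>, 0 on |0001>, sqrt(2)/4 on |0010>, sqrt(2)/4 on |0011>, 0 on |0100>, 0 on |0101>, -sqrt(2)*I/4 on |0110>, -sqrt(2)*I/4 on |0111>, 0 on |1000>, 0 on |1001>, sqrt(2)*I/4 on |1010>, sqrt(2)*I/4 on |1011>, 0 on |1100>, 0 on |1101>, -sqrt(2)/4 on |1110>, -sqrt(2)/4 on |1111>.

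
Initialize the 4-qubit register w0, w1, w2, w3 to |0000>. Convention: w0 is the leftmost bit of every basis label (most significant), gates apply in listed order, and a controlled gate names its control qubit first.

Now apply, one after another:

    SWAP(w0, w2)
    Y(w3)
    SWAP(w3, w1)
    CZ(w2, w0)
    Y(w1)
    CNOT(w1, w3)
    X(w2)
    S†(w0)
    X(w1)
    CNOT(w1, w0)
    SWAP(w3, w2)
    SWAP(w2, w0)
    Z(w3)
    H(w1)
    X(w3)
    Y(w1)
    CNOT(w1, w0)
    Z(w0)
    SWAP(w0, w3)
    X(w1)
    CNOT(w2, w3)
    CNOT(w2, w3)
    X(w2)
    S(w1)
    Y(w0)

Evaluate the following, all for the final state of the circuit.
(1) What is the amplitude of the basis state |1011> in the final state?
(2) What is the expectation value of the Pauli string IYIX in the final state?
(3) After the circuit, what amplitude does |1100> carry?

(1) |1011> carries amplitude 0 in the final state. Key observation: steps 21-22 multiply out to the identity, so the circuit reduces to the remaining gates.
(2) In the final state, IYIX has expectation -1.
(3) The amplitude on |1100> is sqrt(2)*I/2.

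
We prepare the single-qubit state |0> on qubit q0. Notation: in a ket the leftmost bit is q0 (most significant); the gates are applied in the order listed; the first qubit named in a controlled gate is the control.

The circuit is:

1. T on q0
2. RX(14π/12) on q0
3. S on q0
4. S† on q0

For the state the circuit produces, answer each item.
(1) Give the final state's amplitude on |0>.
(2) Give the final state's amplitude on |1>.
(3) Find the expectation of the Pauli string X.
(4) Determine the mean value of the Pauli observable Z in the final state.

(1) The amplitude on |0> is -sqrt(6)/4 + sqrt(2)/4. Key observation: the block from step 3 through step 4 cancels to the identity and can be dropped.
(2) The amplitude on |1> is I*(-sqrt(6) - sqrt(2))/4.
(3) The observable X averages to 0.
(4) The expectation value of Z is -sqrt(3)/2.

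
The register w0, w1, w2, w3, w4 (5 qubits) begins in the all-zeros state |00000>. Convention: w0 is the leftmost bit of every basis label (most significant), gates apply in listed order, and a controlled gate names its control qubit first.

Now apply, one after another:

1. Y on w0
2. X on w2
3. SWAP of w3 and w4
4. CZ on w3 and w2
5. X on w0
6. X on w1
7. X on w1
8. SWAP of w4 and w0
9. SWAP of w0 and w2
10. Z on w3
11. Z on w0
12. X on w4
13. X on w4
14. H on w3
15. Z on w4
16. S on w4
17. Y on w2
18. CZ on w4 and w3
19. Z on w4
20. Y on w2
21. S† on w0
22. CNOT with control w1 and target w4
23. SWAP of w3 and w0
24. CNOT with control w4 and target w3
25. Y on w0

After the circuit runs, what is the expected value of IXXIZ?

In the final state, IXXIZ has expectation 0.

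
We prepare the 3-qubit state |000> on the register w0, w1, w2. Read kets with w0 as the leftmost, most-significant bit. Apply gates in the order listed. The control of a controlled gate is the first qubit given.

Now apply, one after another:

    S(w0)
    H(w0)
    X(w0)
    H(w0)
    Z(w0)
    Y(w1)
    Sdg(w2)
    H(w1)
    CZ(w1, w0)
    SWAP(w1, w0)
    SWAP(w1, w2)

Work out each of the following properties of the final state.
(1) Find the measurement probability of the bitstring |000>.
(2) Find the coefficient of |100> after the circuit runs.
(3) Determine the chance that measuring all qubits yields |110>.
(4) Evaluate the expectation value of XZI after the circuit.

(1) Outcome |000> occurs with probability 1/2. Key observation: steps 2-5 multiply out to the identity, so the circuit reduces to the remaining gates.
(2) |100> carries amplitude -sqrt(2)*I/2 in the final state.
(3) Outcome |110> occurs with probability 0.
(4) The observable XZI averages to -1.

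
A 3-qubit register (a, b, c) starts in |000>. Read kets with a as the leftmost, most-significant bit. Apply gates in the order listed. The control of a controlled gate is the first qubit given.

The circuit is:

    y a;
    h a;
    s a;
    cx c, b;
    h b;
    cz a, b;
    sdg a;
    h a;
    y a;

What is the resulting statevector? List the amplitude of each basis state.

The resulting statevector has amplitude sqrt(2)/2 on |000>, -sqrt(2)/2 on |110>, and 0 on every other basis state.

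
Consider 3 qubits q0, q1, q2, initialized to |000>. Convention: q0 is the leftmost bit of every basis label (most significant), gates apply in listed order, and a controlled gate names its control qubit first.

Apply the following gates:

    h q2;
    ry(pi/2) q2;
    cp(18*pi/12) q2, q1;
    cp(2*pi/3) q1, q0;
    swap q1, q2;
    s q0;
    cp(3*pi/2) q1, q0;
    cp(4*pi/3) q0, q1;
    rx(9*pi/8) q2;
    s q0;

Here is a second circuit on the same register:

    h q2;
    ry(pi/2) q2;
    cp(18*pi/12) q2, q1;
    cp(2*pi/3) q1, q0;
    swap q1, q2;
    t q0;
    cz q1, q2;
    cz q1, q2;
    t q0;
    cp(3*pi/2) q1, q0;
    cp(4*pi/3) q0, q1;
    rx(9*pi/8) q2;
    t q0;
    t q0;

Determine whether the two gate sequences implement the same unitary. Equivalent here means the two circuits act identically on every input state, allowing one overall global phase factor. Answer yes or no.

Yes: on every input state the two circuits agree up to one overall phase factor.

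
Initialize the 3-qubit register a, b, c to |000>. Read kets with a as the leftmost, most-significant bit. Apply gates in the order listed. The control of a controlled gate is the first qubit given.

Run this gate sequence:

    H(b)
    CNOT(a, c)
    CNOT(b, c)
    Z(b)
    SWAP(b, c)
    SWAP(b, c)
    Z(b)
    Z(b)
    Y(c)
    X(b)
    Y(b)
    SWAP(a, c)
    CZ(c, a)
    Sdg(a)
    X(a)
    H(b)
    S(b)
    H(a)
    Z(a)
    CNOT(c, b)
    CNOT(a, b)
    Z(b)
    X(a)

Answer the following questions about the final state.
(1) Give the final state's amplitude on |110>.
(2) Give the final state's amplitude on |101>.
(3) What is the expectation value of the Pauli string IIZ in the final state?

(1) The amplitude on |110> is sqrt(2)*(-1 - I)/4.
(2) The final state's coefficient on |101> equals 0.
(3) The observable IIZ averages to 1.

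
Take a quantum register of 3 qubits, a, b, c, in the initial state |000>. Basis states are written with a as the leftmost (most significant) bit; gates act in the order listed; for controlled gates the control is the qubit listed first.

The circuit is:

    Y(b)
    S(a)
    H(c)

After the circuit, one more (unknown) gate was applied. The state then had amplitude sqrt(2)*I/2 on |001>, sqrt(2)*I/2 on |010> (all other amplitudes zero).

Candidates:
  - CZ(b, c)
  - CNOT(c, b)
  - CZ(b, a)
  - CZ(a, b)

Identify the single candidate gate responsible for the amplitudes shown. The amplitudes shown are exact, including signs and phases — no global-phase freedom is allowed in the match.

It was CNOT(c, b) that produced the state shown.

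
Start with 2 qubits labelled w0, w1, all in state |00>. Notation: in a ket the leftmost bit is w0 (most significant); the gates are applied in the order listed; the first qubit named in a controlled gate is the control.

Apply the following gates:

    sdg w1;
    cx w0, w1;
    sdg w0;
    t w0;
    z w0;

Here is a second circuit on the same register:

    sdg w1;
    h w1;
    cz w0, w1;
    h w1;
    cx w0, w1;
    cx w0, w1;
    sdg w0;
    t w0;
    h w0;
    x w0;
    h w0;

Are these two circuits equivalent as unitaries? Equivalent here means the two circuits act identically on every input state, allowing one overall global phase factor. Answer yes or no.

Yes: on every input state the two circuits agree up to one overall phase factor.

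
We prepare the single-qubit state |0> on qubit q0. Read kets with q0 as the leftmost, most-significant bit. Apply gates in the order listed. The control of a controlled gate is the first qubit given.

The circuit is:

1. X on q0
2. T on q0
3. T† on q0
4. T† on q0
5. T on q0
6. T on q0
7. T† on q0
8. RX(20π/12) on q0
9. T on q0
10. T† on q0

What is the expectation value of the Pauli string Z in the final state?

In the final state, Z has expectation -1/2. Key observation: steps 2-7 multiply out to the identity, so the circuit reduces to the remaining gates.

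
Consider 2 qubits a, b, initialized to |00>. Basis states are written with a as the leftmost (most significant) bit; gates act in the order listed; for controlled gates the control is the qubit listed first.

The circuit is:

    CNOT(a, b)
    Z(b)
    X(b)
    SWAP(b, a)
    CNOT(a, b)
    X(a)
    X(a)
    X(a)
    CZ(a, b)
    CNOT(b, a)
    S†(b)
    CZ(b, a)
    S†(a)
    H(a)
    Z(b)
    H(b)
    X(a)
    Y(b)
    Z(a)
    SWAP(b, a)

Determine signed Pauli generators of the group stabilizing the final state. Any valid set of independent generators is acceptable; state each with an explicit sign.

The final state is stabilized by the group generated by +XI, +IX; other independent generating sets are equally valid. Key observation: gates 6-7 undo each other exactly, leaving only the rest of the circuit to track.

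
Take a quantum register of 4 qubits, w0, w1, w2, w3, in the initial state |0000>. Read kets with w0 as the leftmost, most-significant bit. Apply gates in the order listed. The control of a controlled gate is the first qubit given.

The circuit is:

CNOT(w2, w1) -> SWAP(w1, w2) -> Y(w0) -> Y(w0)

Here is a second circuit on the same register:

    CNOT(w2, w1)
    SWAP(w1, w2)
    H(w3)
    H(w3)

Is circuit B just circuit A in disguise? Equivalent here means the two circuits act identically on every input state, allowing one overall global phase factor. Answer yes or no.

Yes, they are equivalent — the unitaries differ by at most a global phase.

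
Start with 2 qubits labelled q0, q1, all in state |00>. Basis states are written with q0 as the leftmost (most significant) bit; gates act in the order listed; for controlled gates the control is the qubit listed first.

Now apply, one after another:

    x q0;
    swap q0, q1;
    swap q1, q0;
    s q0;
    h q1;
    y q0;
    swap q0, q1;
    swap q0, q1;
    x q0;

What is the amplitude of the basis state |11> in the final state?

The final state's coefficient on |11> equals sqrt(2)/2.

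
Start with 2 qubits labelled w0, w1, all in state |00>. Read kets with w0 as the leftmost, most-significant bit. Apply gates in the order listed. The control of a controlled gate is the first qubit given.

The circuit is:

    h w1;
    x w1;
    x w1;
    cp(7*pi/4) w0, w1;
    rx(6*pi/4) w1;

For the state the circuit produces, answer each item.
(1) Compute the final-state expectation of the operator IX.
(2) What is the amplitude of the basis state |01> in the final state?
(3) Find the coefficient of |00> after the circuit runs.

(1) The observable IX averages to 1. Key observation: gates 2-3 undo each other exactly, leaving only the rest of the circuit to track.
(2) The final state's coefficient on |01> equals -1/2 - I/2.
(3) The final state's coefficient on |00> equals -1/2 - I/2.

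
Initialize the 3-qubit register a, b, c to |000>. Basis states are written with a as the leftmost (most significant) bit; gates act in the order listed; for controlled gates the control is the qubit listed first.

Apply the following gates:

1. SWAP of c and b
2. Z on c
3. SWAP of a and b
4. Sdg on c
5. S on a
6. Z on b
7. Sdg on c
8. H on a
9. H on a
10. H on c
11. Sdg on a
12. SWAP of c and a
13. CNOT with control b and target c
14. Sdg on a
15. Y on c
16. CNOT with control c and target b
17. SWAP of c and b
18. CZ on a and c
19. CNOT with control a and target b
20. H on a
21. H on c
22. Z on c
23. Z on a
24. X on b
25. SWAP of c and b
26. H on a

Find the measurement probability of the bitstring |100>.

The probability of measuring |100> is 1/4.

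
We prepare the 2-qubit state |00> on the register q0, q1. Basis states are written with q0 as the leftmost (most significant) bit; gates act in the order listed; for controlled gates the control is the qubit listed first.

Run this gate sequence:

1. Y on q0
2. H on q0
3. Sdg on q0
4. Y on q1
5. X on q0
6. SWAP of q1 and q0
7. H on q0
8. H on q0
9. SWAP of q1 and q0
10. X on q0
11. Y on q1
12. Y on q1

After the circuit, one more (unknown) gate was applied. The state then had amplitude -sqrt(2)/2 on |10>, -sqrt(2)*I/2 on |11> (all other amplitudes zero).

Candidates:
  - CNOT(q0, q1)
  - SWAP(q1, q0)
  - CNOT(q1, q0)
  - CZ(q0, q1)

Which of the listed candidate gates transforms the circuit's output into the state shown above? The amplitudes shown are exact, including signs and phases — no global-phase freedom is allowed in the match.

The applied gate was SWAP(q1, q0). Key observation: steps 4-11 multiply out to the identity, so the circuit reduces to the remaining gates.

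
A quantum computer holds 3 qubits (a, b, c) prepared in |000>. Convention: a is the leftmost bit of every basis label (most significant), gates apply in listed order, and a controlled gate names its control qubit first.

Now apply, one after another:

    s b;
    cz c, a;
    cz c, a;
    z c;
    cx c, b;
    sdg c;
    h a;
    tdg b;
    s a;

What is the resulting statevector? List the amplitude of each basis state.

The final amplitudes are sqrt(2)/2 on |000>, sqrt(2)*I/2 on |100>, and 0 on every other basis state.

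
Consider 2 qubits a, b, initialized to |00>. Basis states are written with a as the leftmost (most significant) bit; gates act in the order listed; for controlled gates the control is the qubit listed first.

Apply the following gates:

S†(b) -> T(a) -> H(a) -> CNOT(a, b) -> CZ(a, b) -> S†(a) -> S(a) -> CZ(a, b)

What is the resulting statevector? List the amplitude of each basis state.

The final amplitudes are sqrt(2)/2 on |00>, 0 on |01>, 0 on |10>, sqrt(2)/2 on |11>. Key observation: the block from step 5 through step 8 cancels to the identity and can be dropped.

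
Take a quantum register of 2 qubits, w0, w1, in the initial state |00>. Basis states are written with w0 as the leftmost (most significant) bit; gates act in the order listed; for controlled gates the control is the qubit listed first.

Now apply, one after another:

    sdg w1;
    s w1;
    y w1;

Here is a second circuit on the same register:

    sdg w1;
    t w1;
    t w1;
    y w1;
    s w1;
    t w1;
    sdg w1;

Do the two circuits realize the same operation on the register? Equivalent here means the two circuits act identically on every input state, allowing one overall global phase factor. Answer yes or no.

No, they are not equivalent — no single phase factor reconciles the two unitaries.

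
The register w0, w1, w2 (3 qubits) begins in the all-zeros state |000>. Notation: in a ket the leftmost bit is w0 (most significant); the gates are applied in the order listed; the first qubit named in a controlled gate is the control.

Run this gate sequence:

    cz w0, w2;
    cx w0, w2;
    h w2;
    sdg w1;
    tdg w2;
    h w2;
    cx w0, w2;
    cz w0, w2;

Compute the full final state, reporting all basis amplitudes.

The final amplitudes are 1/2 - exp(3*I*pi/4)/2 on |000>, 1/2 + exp(3*I*pi/4)/2 on |001>, and 0 on every other basis state.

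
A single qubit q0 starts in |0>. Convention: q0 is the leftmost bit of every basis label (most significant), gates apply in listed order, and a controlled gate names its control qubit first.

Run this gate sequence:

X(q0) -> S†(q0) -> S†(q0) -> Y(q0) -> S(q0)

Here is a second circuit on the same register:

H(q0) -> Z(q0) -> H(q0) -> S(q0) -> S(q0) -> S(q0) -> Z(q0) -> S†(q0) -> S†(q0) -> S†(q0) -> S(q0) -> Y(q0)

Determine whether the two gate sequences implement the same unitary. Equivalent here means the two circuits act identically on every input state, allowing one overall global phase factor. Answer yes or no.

No: there is an input state on which the two circuits produce genuinely different outputs (not merely differing by a phase).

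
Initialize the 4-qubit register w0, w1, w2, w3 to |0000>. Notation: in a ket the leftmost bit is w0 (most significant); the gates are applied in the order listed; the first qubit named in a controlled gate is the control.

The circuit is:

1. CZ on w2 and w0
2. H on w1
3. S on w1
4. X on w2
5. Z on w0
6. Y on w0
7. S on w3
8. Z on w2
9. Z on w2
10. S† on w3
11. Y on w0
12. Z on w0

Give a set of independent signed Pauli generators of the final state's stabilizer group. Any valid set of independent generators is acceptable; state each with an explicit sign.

The stabilizer group can be generated by +IYII, +ZIII, -IIZI, +IIIZ, among other valid generating sets.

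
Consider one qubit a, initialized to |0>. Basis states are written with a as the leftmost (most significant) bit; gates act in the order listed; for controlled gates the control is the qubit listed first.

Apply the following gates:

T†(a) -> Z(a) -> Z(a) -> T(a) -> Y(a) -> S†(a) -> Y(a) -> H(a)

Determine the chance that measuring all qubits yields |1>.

The probability of measuring |1> is 1/2. Key observation: gates 1-4 undo each other exactly, leaving only the rest of the circuit to track.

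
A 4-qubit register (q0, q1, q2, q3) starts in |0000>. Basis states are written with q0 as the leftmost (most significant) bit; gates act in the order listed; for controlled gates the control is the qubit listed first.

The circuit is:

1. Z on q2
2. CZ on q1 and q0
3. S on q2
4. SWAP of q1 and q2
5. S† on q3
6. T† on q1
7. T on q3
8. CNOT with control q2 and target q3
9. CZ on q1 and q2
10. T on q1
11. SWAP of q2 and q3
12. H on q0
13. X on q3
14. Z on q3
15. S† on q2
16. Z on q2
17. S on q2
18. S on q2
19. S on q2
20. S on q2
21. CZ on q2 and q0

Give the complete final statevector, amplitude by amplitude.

The resulting statevector has amplitude -sqrt(2)/2 on |0001>, -sqrt(2)/2 on |1001>, and 0 on every other basis state. Key observation: the block from step 17 through step 20 cancels to the identity and can be dropped.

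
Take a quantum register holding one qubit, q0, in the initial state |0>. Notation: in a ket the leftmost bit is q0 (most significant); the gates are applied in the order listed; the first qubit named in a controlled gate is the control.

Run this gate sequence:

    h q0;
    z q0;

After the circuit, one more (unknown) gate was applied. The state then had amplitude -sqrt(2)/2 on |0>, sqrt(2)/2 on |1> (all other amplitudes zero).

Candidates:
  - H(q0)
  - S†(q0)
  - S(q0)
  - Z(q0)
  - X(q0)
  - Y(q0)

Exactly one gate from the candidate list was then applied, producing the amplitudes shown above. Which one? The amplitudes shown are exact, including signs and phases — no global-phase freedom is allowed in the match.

It was X(q0) that produced the state shown.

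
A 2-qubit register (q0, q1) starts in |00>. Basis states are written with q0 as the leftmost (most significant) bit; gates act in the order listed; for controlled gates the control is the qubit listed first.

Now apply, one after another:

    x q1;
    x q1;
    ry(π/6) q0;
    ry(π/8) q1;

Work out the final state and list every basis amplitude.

The final amplitudes are (sqrt(2) + sqrt(6))*cos(pi/16)/4 on |00>, (sqrt(2) + sqrt(6))*sin(pi/16)/4 on |01>, (-sqrt(2) + sqrt(6))*cos(pi/16)/4 on |10>, (-sqrt(2) + sqrt(6))*sin(pi/16)/4 on |11>.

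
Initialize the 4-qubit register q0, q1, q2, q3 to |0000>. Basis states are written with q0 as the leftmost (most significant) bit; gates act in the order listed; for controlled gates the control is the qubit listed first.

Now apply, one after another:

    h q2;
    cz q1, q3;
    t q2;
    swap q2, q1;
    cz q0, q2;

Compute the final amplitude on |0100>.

|0100> carries amplitude sqrt(2)*exp(I*pi/4)/2 in the final state.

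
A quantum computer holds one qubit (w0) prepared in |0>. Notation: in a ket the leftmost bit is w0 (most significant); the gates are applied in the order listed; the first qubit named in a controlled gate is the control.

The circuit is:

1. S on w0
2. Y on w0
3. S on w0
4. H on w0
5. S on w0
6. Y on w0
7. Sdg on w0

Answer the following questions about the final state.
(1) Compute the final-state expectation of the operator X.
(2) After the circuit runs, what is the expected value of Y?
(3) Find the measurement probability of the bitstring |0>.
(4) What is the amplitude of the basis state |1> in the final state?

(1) The observable X averages to -1.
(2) The observable Y averages to 0.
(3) A full measurement returns |0> with probability 1/2.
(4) The final state's coefficient on |1> equals -sqrt(2)/2.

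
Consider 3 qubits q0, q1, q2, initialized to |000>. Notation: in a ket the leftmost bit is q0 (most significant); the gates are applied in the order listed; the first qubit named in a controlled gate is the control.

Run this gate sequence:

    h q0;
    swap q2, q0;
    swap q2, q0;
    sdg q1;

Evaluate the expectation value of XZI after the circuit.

The expectation value of XZI is 1.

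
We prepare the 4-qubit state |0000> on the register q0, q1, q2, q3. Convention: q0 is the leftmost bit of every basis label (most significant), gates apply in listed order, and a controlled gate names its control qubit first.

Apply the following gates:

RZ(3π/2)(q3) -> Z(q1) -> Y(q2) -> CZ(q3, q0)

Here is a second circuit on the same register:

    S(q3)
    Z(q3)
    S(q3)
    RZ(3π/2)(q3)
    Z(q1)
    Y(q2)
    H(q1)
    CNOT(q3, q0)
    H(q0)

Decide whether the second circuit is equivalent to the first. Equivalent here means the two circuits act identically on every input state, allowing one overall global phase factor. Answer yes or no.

No — the two circuits implement different unitaries, even allowing a global phase.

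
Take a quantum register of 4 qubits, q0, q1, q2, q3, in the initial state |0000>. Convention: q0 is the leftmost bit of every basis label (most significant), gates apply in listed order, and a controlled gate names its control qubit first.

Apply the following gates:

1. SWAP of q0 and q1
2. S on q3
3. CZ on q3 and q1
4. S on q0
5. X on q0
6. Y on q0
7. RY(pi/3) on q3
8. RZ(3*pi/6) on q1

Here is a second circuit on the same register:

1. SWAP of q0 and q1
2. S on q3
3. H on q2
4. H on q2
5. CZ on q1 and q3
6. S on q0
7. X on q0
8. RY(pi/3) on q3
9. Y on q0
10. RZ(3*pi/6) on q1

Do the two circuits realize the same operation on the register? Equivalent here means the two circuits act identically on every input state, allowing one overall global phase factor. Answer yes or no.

Yes — the two circuits implement the same unitary up to a global phase.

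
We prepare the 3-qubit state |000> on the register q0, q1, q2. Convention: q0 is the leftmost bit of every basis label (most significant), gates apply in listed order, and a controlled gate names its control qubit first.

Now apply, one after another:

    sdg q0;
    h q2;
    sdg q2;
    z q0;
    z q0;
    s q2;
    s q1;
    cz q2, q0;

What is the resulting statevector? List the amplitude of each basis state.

The resulting statevector has amplitude sqrt(2)/2 on |000>, sqrt(2)/2 on |001>, and 0 on every other basis state. Key observation: steps 3-6 multiply out to the identity, so the circuit reduces to the remaining gates.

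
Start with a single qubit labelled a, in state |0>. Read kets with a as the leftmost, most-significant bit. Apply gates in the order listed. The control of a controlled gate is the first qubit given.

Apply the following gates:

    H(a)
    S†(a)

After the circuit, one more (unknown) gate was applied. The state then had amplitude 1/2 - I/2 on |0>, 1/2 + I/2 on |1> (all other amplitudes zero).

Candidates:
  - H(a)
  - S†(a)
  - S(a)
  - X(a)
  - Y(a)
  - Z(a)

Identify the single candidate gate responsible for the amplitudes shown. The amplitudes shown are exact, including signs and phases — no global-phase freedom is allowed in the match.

The applied gate was H(a).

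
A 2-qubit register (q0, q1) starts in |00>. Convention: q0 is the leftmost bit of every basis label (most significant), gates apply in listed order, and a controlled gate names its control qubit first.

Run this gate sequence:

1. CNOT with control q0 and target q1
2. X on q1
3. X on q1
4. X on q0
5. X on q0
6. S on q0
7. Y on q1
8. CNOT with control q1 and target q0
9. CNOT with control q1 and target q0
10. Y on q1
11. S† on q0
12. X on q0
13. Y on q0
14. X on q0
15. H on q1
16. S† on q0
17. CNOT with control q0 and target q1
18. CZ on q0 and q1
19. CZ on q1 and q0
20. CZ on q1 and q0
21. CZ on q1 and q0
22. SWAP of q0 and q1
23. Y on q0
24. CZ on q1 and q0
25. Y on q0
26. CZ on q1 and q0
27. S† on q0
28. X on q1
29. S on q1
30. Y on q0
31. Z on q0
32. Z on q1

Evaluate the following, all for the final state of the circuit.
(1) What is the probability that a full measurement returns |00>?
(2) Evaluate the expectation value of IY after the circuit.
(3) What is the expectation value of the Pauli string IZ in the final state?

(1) A full measurement returns |00> with probability 1/2. Key observation: gates 5-12 undo each other exactly, leaving only the rest of the circuit to track.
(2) The observable IY averages to 0.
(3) The expectation value of IZ is 1.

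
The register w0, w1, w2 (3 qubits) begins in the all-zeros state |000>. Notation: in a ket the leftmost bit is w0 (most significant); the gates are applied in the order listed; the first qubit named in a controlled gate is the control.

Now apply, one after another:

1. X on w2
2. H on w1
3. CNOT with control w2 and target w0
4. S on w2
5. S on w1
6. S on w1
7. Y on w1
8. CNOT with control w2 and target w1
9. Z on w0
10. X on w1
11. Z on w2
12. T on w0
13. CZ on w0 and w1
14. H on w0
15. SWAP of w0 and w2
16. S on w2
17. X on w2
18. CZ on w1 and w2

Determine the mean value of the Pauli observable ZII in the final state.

The expectation value of ZII is -1.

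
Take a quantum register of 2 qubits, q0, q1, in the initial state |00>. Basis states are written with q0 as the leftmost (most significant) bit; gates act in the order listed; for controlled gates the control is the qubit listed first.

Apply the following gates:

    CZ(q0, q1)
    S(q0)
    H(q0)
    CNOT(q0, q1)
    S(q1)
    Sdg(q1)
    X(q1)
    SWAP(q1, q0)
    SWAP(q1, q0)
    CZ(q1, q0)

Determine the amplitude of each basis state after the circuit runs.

The final amplitudes are 0 on |00>, sqrt(2)/2 on |01>, sqrt(2)/2 on |10>, 0 on |11>.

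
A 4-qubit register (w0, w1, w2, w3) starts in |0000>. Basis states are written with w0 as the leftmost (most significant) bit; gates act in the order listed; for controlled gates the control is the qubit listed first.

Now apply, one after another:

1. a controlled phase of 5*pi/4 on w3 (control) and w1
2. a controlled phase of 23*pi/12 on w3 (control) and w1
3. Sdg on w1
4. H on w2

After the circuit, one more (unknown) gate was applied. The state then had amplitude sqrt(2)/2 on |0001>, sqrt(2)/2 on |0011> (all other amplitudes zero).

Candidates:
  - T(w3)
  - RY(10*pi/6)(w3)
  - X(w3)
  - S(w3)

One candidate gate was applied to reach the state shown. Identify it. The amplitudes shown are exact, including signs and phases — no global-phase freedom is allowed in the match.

The applied gate was X(w3).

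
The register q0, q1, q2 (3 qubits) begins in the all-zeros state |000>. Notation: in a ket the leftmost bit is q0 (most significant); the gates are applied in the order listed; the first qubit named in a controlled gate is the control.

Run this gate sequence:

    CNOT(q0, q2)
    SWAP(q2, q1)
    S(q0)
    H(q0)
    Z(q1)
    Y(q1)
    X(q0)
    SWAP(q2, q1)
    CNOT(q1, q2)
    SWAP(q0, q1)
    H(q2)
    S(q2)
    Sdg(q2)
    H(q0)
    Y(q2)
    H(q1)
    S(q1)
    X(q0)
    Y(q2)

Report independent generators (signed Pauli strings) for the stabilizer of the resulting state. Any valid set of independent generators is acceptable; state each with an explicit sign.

One valid set of independent stabilizer generators is +XII, -IIX, +IZI (any independent generating set of the same group is equally correct).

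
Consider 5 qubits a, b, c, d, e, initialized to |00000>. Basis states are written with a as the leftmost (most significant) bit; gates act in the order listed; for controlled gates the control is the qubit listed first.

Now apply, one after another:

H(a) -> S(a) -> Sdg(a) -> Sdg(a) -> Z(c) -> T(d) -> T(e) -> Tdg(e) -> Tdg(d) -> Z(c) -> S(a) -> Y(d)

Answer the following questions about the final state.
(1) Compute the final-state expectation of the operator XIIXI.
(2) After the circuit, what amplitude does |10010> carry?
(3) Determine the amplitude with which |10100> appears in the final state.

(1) In the final state, XIIXI has expectation 0.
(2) |10010> carries amplitude sqrt(2)*I/2 in the final state.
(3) The amplitude on |10100> is 0.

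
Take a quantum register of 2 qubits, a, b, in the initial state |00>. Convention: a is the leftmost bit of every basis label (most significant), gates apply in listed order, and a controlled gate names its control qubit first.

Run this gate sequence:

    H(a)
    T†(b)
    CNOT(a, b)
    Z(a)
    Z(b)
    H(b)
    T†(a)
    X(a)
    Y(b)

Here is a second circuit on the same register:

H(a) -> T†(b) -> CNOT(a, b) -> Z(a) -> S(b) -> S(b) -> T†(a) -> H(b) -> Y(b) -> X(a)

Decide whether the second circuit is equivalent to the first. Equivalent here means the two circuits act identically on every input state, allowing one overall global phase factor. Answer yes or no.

Yes — the two circuits implement the same unitary up to a global phase.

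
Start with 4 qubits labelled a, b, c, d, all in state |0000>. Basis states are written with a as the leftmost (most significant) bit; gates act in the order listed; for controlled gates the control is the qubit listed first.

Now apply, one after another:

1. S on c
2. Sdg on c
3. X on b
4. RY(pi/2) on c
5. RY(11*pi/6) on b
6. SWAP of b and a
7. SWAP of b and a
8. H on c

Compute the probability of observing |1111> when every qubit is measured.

A full measurement returns |1111> with probability 0. Key observation: the block from step 6 through step 7 cancels to the identity and can be dropped.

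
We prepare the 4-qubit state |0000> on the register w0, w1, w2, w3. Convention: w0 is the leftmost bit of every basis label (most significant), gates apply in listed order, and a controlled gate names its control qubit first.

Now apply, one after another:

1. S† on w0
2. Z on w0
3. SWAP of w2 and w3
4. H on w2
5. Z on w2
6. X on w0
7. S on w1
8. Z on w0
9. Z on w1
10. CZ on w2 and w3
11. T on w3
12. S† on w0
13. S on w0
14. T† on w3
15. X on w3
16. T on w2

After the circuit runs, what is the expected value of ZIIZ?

The expectation value of ZIIZ is 1.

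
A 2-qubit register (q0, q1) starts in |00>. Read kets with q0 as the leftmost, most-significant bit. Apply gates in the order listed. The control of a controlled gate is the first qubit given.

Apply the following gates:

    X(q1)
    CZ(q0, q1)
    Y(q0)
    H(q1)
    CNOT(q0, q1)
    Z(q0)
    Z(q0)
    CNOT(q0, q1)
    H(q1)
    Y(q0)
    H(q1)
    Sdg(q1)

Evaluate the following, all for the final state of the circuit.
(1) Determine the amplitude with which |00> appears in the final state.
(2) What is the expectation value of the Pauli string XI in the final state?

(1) The final state's coefficient on |00> equals sqrt(2)/2. Key observation: the block from step 3 through step 10 cancels to the identity and can be dropped.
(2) In the final state, XI has expectation 0.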